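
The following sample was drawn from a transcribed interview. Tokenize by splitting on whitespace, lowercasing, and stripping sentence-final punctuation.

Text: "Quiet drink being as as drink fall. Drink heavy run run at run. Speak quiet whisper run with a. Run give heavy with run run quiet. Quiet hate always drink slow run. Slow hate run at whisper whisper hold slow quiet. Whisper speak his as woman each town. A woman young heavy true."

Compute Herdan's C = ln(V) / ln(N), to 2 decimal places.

N = 53, V = 23.
ln(V) = 3.135494, ln(N) = 3.970292
C = 3.135494 / 3.970292 = 0.79

0.79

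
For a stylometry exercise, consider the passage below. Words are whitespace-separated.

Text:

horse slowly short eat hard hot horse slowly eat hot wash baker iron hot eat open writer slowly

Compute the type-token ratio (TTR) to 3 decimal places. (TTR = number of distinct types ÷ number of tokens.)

N = 18 tokens, V = 11 types.
TTR = V / N = 11 / 18 = 0.611

0.611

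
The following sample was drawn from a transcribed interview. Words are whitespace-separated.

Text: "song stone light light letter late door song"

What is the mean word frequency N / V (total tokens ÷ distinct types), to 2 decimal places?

1.33

N = 8 tokens, V = 6 types.
Mean frequency = N / V = 8 / 6 = 1.33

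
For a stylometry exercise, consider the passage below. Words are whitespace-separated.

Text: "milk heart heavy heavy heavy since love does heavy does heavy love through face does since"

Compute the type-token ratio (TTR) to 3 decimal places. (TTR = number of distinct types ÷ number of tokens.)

0.500

N = 16 tokens, V = 8 types.
TTR = V / N = 8 / 16 = 0.500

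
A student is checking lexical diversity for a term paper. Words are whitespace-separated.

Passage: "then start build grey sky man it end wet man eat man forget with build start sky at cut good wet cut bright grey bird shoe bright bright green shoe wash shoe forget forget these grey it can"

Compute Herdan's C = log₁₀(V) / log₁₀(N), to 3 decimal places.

N = 38, V = 22.
log₁₀(V) = 1.342423, log₁₀(N) = 1.579784
C = 1.342423 / 1.579784 = 0.850

0.850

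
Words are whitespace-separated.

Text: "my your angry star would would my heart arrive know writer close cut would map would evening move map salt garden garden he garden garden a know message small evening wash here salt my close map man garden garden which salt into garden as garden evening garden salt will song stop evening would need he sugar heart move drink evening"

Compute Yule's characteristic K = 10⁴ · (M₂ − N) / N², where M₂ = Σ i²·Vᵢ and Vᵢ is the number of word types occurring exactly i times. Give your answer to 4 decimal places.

405.5556

Frequencies: garden:9, would:5, evening:5, salt:4, my:3, map:3, heart:2, know:2, close:2, move:2, he:2, your:1, angry:1, star:1, arrive:1, writer:1, cut:1, a:1, message:1, small:1, … (12 more, each freq 1)
N = 60. Frequency spectrum: V_1=21, V_2=5, V_3=2, V_4=1, V_5=2, V_9=1
M₂ = 1²·21 + 2²·5 + 3²·2 + 4²·1 + 5²·2 + 9²·1 = 206
K = 10000 × (206 − 60) / 60² = 405.5556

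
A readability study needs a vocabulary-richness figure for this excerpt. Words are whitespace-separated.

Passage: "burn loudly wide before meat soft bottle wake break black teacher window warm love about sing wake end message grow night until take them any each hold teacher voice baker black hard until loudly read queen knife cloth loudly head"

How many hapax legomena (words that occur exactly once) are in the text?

29

Frequencies: loudly:3, wake:2, black:2, teacher:2, until:2, burn:1, wide:1, before:1, meat:1, soft:1, bottle:1, break:1, window:1, warm:1, love:1, about:1, sing:1, end:1, message:1, grow:1, … (14 more, each freq 1)
Hapax (freq=1): about, any, baker, before, bottle, break, burn, cloth, each, end, grow, hard, head, hold, knife, love, meat, message, night, queen, read, sing, soft, take, them, voice, warm, wide, window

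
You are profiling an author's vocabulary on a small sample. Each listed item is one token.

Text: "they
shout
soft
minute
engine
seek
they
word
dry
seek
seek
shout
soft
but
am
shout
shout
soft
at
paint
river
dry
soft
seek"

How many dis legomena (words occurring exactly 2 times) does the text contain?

2

Frequencies: shout:4, soft:4, seek:4, they:2, dry:2, minute:1, engine:1, word:1, but:1, am:1, at:1, paint:1, river:1
Words with frequency 2: dry, they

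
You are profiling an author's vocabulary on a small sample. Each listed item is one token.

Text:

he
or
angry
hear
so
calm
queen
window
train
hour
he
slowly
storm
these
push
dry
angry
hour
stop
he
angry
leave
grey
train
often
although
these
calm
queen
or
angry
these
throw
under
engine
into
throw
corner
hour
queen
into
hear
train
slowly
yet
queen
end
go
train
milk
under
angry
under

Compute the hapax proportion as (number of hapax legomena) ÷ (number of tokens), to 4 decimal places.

0.3019

Frequencies: angry:5, queen:4, train:4, he:3, hour:3, these:3, under:3, or:2, hear:2, calm:2, slowly:2, throw:2, into:2, so:1, window:1, storm:1, push:1, dry:1, stop:1, leave:1, … (9 more, each freq 1)
Hapax count = 16; token count = 53.
Ratio = 16 / 53 = 0.3019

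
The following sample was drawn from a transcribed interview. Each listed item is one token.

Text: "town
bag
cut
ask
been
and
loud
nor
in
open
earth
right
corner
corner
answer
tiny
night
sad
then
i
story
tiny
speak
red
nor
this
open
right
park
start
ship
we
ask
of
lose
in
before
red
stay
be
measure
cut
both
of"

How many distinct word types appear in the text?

34

Distinct types: {and, answer, ask, bag, be, been, before, both, corner, cut, earth, i, in, lose, loud, measure, night, nor, of, open, park, red, right, sad, ship, speak, start, stay, story, then, this, tiny, town, we}
V = 34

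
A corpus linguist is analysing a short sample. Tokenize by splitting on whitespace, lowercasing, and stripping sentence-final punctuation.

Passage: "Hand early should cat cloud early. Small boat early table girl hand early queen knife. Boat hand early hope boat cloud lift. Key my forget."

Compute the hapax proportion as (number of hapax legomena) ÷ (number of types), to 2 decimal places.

Frequencies: early:5, hand:3, boat:3, cloud:2, should:1, cat:1, small:1, table:1, girl:1, queen:1, knife:1, hope:1, lift:1, key:1, my:1, forget:1
Hapax count = 12; type count = 16.
Ratio = 12 / 16 = 0.75

0.75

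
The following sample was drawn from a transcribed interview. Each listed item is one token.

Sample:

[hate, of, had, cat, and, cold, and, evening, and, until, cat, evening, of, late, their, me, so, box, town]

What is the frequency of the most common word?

Frequencies: and:3, of:2, cat:2, evening:2, hate:1, had:1, cold:1, until:1, late:1, their:1, me:1, so:1, box:1, town:1
Most common: 'and' with frequency 3.

3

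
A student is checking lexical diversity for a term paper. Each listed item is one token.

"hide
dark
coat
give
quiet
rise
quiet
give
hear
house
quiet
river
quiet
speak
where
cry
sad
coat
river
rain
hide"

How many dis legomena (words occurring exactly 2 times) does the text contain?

4

Frequencies: quiet:4, hide:2, coat:2, give:2, river:2, dark:1, rise:1, hear:1, house:1, speak:1, where:1, cry:1, sad:1, rain:1
Words with frequency 2: coat, give, hide, river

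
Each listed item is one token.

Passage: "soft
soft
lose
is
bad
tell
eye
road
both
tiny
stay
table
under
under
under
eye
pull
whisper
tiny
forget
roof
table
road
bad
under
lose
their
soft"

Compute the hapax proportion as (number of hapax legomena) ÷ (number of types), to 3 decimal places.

Frequencies: under:4, soft:3, lose:2, bad:2, eye:2, road:2, tiny:2, table:2, is:1, tell:1, both:1, stay:1, pull:1, whisper:1, forget:1, roof:1, their:1
Hapax count = 9; type count = 17.
Ratio = 9 / 17 = 0.529

0.529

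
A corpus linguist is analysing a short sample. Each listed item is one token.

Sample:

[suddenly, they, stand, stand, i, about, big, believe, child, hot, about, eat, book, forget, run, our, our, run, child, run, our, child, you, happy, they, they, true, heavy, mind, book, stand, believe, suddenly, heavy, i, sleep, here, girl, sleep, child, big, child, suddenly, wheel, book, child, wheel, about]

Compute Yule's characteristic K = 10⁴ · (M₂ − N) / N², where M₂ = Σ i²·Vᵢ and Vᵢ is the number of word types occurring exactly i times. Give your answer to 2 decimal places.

Frequencies: child:6, suddenly:3, they:3, stand:3, about:3, book:3, run:3, our:3, i:2, big:2, believe:2, heavy:2, sleep:2, wheel:2, hot:1, eat:1, forget:1, you:1, happy:1, true:1, … (3 more, each freq 1)
N = 48. Frequency spectrum: V_1=9, V_2=6, V_3=7, V_6=1
M₂ = 1²·9 + 2²·6 + 3²·7 + 6²·1 = 132
K = 10000 × (132 − 48) / 48² = 364.58

364.58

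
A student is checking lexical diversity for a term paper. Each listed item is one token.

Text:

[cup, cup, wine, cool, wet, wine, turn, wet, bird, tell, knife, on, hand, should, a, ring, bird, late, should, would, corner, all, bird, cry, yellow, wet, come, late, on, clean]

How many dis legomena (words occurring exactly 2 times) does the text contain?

5

Frequencies: wet:3, bird:3, cup:2, wine:2, on:2, should:2, late:2, cool:1, turn:1, tell:1, knife:1, hand:1, a:1, ring:1, would:1, corner:1, all:1, cry:1, yellow:1, come:1, … (1 more, each freq 1)
Words with frequency 2: cup, late, on, should, wine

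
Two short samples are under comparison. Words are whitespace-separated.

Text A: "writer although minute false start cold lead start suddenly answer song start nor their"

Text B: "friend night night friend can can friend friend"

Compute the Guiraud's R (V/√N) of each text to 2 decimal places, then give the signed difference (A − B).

2.15

A: V=12, N=14, R=3.21
B: V=3, N=8, R=1.06
Difference = 3.21 − 1.06 = 2.15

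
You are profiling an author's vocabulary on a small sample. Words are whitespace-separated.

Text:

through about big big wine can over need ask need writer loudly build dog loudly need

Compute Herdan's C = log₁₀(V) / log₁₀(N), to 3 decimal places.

0.896

N = 16, V = 12.
log₁₀(V) = 1.079181, log₁₀(N) = 1.204120
C = 1.079181 / 1.204120 = 0.896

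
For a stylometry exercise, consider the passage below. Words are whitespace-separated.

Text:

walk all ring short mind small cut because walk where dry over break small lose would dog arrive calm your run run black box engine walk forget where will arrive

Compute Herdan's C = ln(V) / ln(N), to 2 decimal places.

N = 30, V = 24.
ln(V) = 3.178054, ln(N) = 3.401197
C = 3.178054 / 3.401197 = 0.93

0.93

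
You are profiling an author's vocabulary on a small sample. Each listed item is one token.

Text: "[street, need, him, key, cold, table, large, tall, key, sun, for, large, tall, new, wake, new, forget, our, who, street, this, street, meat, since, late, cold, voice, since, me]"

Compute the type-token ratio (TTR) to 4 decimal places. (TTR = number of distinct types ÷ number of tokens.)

0.7241

N = 29 tokens, V = 21 types.
TTR = V / N = 21 / 29 = 0.7241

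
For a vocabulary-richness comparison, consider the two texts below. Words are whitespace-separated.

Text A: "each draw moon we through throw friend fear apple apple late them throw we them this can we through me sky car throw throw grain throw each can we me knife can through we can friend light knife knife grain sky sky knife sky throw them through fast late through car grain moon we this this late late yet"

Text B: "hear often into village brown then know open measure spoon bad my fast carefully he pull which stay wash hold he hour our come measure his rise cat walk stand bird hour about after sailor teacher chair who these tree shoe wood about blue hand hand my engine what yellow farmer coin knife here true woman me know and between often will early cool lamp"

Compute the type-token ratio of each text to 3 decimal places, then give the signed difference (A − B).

TTR(A) = 21/59 = 0.356
TTR(B) = 57/65 = 0.877
Difference = 0.356 − 0.877 = -0.521

-0.521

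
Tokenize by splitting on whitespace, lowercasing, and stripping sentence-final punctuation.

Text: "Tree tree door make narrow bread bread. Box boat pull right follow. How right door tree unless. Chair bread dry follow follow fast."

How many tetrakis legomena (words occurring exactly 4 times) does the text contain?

0

Frequencies: tree:3, bread:3, follow:3, door:2, right:2, make:1, narrow:1, box:1, boat:1, pull:1, how:1, unless:1, chair:1, dry:1, fast:1
Words with frequency 4: (none)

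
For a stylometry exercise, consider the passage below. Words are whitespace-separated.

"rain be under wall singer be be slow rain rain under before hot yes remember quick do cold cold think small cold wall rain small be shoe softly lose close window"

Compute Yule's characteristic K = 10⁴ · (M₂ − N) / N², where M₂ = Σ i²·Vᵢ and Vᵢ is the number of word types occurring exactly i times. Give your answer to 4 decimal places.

Frequencies: rain:4, be:4, cold:3, under:2, wall:2, small:2, singer:1, slow:1, before:1, hot:1, yes:1, remember:1, quick:1, do:1, think:1, shoe:1, softly:1, lose:1, close:1, window:1
N = 31. Frequency spectrum: V_1=14, V_2=3, V_3=1, V_4=2
M₂ = 1²·14 + 2²·3 + 3²·1 + 4²·2 = 67
K = 10000 × (67 − 31) / 31² = 374.6098

374.6098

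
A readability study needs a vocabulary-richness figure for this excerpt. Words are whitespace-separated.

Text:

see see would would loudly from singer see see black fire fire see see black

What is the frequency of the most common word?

6

Frequencies: see:6, would:2, black:2, fire:2, loudly:1, from:1, singer:1
Most common: 'see' with frequency 6.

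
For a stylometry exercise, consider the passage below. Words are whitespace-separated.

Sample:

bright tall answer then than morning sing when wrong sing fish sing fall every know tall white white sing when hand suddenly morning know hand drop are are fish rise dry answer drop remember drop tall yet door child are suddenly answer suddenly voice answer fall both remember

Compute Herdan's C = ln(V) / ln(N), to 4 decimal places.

N = 48, V = 26.
ln(V) = 3.258097, ln(N) = 3.871201
C = 3.258097 / 3.871201 = 0.8416

0.8416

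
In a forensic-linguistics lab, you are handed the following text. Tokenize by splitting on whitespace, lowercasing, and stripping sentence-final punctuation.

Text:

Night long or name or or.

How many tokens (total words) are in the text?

Tokens: night, long, or, name, or, or
N = 6

6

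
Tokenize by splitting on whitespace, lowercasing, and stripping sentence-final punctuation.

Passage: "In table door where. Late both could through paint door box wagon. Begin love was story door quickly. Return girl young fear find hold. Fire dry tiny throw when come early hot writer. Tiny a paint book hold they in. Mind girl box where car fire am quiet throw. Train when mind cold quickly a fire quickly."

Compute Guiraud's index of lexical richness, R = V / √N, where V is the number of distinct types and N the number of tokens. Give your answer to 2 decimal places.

N = 57, V = 40.
√N = 7.549834
R = 40 / 7.549834 = 5.30

5.30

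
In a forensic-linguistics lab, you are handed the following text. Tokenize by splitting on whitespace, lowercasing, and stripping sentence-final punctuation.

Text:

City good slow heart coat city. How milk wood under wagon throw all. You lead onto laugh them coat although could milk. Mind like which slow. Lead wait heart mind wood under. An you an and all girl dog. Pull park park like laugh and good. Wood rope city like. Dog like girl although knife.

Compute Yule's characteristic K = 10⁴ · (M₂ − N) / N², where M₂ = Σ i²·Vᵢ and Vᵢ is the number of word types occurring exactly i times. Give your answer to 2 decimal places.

191.74

Frequencies: like:4, city:3, wood:3, good:2, slow:2, heart:2, coat:2, milk:2, under:2, all:2, you:2, lead:2, laugh:2, although:2, mind:2, an:2, and:2, girl:2, dog:2, park:2, … (11 more, each freq 1)
N = 55. Frequency spectrum: V_1=11, V_2=17, V_3=2, V_4=1
M₂ = 1²·11 + 2²·17 + 3²·2 + 4²·1 = 113
K = 10000 × (113 − 55) / 55² = 191.74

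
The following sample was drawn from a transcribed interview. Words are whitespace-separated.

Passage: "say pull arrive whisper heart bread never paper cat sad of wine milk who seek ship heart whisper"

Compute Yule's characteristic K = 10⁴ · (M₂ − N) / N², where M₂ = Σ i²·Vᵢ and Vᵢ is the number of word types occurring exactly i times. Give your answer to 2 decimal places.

123.46

Frequencies: whisper:2, heart:2, say:1, pull:1, arrive:1, bread:1, never:1, paper:1, cat:1, sad:1, of:1, wine:1, milk:1, who:1, seek:1, ship:1
N = 18. Frequency spectrum: V_1=14, V_2=2
M₂ = 1²·14 + 2²·2 = 22
K = 10000 × (22 − 18) / 18² = 123.46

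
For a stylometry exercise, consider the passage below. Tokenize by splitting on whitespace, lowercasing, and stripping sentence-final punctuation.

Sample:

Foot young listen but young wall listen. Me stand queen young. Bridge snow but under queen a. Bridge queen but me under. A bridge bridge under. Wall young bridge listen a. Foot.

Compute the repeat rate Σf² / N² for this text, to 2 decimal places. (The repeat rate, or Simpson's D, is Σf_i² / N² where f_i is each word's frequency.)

Frequencies: bridge:5, young:4, listen:3, but:3, queen:3, under:3, a:3, foot:2, wall:2, me:2, stand:1, snow:1
Σf² = 100; N² = 1024
Repeat rate = 100 / 1024 = 0.10

0.10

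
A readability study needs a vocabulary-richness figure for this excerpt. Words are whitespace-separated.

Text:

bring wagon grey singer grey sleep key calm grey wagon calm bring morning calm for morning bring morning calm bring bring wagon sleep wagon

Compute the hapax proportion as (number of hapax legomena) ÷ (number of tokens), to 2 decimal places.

0.13

Frequencies: bring:5, wagon:4, calm:4, grey:3, morning:3, sleep:2, singer:1, key:1, for:1
Hapax count = 3; token count = 24.
Ratio = 3 / 24 = 0.13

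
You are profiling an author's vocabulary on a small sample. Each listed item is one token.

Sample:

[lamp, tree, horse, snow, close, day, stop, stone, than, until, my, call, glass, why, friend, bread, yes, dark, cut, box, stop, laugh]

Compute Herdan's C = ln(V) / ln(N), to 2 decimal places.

N = 22, V = 21.
ln(V) = 3.044522, ln(N) = 3.091042
C = 3.044522 / 3.091042 = 0.98

0.98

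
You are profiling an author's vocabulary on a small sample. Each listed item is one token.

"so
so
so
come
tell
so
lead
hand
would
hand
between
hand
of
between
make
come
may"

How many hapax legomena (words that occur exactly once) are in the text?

Frequencies: so:4, hand:3, come:2, between:2, tell:1, lead:1, would:1, of:1, make:1, may:1
Hapax (freq=1): lead, make, may, of, tell, would

6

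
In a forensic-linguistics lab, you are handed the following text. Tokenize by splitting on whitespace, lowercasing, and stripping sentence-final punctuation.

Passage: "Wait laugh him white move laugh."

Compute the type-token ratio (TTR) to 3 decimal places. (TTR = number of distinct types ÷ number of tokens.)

0.833

N = 6 tokens, V = 5 types.
TTR = V / N = 5 / 6 = 0.833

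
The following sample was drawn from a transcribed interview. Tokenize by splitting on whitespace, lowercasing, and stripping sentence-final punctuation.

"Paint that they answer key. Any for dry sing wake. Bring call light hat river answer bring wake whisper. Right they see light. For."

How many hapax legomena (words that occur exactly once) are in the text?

Frequencies: they:2, answer:2, for:2, wake:2, bring:2, light:2, paint:1, that:1, key:1, any:1, dry:1, sing:1, call:1, hat:1, river:1, whisper:1, right:1, see:1
Hapax (freq=1): any, call, dry, hat, key, paint, right, river, see, sing, that, whisper

12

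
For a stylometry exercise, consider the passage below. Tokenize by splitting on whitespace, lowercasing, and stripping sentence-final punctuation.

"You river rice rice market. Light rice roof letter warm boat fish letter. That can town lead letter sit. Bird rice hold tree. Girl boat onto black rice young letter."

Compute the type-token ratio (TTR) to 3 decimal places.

0.733

N = 30 tokens, V = 22 types.
TTR = V / N = 22 / 30 = 0.733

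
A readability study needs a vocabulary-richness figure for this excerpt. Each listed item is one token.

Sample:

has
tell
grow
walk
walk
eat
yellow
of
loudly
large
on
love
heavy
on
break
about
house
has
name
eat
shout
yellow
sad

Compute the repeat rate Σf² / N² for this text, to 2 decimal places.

Frequencies: has:2, walk:2, eat:2, yellow:2, on:2, tell:1, grow:1, of:1, loudly:1, large:1, love:1, heavy:1, break:1, about:1, house:1, name:1, shout:1, sad:1
Σf² = 33; N² = 529
Repeat rate = 33 / 529 = 0.06

0.06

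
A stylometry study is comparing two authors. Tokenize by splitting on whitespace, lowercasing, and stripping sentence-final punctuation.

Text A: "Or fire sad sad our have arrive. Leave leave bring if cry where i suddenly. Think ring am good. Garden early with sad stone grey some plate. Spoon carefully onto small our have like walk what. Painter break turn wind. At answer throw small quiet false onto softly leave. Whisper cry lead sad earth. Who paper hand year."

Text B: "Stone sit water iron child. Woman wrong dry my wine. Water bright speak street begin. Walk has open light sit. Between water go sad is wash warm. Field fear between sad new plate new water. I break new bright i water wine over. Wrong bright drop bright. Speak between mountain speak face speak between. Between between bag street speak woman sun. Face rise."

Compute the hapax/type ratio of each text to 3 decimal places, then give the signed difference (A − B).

A: hapax=41, V=48, ratio=0.854
B: hapax=24, V=37, ratio=0.649
Difference = 0.854 − 0.649 = 0.205

0.205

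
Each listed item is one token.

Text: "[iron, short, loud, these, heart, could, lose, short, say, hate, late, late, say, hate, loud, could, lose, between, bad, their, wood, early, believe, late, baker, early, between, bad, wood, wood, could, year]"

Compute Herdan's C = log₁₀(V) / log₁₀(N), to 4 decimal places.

0.8340

N = 32, V = 18.
log₁₀(V) = 1.255273, log₁₀(N) = 1.505150
C = 1.255273 / 1.505150 = 0.8340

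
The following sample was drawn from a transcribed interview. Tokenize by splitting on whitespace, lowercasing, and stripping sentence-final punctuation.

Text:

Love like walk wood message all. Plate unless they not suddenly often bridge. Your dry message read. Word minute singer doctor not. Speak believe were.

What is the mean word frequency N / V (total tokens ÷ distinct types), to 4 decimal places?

1.0870

N = 25 tokens, V = 23 types.
Mean frequency = N / V = 25 / 23 = 1.0870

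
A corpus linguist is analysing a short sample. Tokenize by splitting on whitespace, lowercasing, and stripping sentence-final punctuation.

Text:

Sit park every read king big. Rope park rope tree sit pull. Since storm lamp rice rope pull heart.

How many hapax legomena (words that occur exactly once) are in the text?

Frequencies: rope:3, sit:2, park:2, pull:2, every:1, read:1, king:1, big:1, tree:1, since:1, storm:1, lamp:1, rice:1, heart:1
Hapax (freq=1): big, every, heart, king, lamp, read, rice, since, storm, tree

10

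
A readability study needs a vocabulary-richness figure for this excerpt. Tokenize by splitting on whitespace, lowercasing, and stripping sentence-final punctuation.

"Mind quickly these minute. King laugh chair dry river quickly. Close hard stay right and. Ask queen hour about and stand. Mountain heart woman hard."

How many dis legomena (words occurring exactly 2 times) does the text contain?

3

Frequencies: quickly:2, hard:2, and:2, mind:1, these:1, minute:1, king:1, laugh:1, chair:1, dry:1, river:1, close:1, stay:1, right:1, ask:1, queen:1, hour:1, about:1, stand:1, mountain:1, … (2 more, each freq 1)
Words with frequency 2: and, hard, quickly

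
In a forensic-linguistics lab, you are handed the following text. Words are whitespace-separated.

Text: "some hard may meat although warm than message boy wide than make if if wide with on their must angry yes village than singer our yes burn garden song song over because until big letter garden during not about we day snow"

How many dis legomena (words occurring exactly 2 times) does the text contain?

5

Frequencies: than:3, wide:2, if:2, yes:2, garden:2, song:2, some:1, hard:1, may:1, meat:1, although:1, warm:1, message:1, boy:1, make:1, with:1, on:1, their:1, must:1, angry:1, … (15 more, each freq 1)
Words with frequency 2: garden, if, song, wide, yes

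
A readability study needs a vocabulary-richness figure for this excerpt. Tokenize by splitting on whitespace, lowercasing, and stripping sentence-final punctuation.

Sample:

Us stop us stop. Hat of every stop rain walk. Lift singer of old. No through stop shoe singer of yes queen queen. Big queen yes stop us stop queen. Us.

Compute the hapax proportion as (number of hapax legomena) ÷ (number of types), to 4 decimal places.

0.6250

Frequencies: stop:6, us:4, queen:4, of:3, singer:2, yes:2, hat:1, every:1, rain:1, walk:1, lift:1, old:1, no:1, through:1, shoe:1, big:1
Hapax count = 10; type count = 16.
Ratio = 10 / 16 = 0.6250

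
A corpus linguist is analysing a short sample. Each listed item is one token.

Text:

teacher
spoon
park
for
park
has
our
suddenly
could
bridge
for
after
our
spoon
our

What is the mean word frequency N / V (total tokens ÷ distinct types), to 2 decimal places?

N = 15 tokens, V = 10 types.
Mean frequency = N / V = 15 / 10 = 1.50

1.50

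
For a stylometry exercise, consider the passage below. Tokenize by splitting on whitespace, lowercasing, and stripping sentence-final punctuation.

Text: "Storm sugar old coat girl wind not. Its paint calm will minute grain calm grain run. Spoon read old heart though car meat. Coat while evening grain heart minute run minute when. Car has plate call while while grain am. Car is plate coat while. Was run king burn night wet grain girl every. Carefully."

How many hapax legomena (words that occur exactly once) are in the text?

Frequencies: grain:5, while:4, coat:3, minute:3, run:3, car:3, old:2, girl:2, calm:2, heart:2, plate:2, storm:1, sugar:1, wind:1, not:1, its:1, paint:1, will:1, spoon:1, read:1, … (15 more, each freq 1)
Hapax (freq=1): am, burn, call, carefully, evening, every, has, is, its, king, meat, night, not, paint, read, spoon, storm, sugar, though, was, wet, when, will, wind

24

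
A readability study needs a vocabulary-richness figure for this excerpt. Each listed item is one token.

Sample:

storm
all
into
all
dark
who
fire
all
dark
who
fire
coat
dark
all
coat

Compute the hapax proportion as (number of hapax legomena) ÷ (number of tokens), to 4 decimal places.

Frequencies: all:4, dark:3, who:2, fire:2, coat:2, storm:1, into:1
Hapax count = 2; token count = 15.
Ratio = 2 / 15 = 0.1333

0.1333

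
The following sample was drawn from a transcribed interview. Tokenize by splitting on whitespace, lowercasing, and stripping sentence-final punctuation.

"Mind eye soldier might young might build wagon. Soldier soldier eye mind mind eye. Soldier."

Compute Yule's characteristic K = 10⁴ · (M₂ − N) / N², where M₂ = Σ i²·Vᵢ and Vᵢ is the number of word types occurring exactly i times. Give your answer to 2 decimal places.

1155.56

Frequencies: soldier:4, mind:3, eye:3, might:2, young:1, build:1, wagon:1
N = 15. Frequency spectrum: V_1=3, V_2=1, V_3=2, V_4=1
M₂ = 1²·3 + 2²·1 + 3²·2 + 4²·1 = 41
K = 10000 × (41 − 15) / 15² = 1155.56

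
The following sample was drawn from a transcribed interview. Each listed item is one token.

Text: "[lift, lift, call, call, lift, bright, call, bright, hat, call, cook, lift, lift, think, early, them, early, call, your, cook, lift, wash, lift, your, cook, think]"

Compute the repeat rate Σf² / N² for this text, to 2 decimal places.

Frequencies: lift:7, call:5, cook:3, bright:2, think:2, early:2, your:2, hat:1, them:1, wash:1
Σf² = 102; N² = 676
Repeat rate = 102 / 676 = 0.15

0.15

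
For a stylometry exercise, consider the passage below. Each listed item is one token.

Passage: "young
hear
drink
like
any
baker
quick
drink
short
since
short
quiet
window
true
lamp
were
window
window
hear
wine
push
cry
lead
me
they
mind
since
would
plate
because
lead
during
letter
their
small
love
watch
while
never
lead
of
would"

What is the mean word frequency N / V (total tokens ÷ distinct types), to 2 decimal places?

N = 42 tokens, V = 33 types.
Mean frequency = N / V = 42 / 33 = 1.27

1.27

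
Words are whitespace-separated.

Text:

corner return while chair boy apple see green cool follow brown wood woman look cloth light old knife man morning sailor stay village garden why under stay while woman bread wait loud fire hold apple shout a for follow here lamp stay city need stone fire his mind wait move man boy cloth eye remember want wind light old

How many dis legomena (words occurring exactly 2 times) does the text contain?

11

Frequencies: stay:3, while:2, boy:2, apple:2, follow:2, woman:2, cloth:2, light:2, old:2, man:2, wait:2, fire:2, corner:1, return:1, chair:1, see:1, green:1, cool:1, brown:1, wood:1, … (26 more, each freq 1)
Words with frequency 2: apple, boy, cloth, fire, follow, light, man, old, wait, while, woman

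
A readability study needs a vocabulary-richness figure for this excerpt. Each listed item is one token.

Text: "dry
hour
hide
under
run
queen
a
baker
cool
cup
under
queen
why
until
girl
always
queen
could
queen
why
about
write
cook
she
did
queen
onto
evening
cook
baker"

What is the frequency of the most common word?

Frequencies: queen:5, under:2, baker:2, why:2, cook:2, dry:1, hour:1, hide:1, run:1, a:1, cool:1, cup:1, until:1, girl:1, always:1, could:1, about:1, write:1, she:1, did:1, … (2 more, each freq 1)
Most common: 'queen' with frequency 5.

5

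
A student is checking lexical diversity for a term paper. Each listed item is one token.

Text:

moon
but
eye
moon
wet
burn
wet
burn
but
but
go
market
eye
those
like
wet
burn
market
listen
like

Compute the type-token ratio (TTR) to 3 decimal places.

N = 20 tokens, V = 10 types.
TTR = V / N = 10 / 20 = 0.500

0.500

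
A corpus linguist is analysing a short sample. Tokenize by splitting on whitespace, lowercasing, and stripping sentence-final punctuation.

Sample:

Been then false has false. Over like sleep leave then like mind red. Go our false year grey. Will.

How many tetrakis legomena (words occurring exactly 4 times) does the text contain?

Frequencies: false:3, then:2, like:2, been:1, has:1, over:1, sleep:1, leave:1, mind:1, red:1, go:1, our:1, year:1, grey:1, will:1
Words with frequency 4: (none)

0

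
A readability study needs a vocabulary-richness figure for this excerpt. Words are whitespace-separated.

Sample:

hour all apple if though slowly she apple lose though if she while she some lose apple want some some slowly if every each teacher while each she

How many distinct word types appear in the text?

Distinct types: {all, apple, each, every, hour, if, lose, she, slowly, some, teacher, though, want, while}
V = 14

14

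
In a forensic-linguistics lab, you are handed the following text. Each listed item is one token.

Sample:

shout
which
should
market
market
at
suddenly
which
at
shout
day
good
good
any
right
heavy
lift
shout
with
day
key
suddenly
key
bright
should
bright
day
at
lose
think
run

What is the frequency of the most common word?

Frequencies: shout:3, at:3, day:3, which:2, should:2, market:2, suddenly:2, good:2, key:2, bright:2, any:1, right:1, heavy:1, lift:1, with:1, lose:1, think:1, run:1
Most common: 'shout' with frequency 3.

3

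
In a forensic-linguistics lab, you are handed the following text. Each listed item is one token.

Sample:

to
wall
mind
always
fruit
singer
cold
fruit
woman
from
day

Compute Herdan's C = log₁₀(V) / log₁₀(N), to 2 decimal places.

0.96

N = 11, V = 10.
log₁₀(V) = 1.000000, log₁₀(N) = 1.041393
C = 1.000000 / 1.041393 = 0.96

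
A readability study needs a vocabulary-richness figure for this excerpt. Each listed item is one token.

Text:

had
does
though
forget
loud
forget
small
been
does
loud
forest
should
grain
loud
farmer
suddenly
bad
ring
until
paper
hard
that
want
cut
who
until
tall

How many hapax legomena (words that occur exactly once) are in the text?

Frequencies: loud:3, does:2, forget:2, until:2, had:1, though:1, small:1, been:1, forest:1, should:1, grain:1, farmer:1, suddenly:1, bad:1, ring:1, paper:1, hard:1, that:1, want:1, cut:1, … (2 more, each freq 1)
Hapax (freq=1): bad, been, cut, farmer, forest, grain, had, hard, paper, ring, should, small, suddenly, tall, that, though, want, who

18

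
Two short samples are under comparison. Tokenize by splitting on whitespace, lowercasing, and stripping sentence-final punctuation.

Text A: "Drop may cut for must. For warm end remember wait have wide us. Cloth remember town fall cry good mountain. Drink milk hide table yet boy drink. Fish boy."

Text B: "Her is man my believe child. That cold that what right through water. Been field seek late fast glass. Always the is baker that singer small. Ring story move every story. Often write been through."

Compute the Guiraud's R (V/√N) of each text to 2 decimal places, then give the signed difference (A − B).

-0.26

A: V=25, N=29, R=4.64
B: V=29, N=35, R=4.90
Difference = 4.64 − 4.90 = -0.26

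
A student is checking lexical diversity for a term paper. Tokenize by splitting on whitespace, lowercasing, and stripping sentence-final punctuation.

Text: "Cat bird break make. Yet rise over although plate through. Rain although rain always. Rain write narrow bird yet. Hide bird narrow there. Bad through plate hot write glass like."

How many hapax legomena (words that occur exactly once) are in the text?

Frequencies: bird:3, rain:3, yet:2, although:2, plate:2, through:2, write:2, narrow:2, cat:1, break:1, make:1, rise:1, over:1, always:1, hide:1, there:1, bad:1, hot:1, glass:1, like:1
Hapax (freq=1): always, bad, break, cat, glass, hide, hot, like, make, over, rise, there

12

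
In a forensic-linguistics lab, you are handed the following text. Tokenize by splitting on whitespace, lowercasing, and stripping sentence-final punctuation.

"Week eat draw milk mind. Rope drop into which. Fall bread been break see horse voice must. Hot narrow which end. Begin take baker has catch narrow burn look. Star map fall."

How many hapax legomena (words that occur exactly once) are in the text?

26

Frequencies: which:2, fall:2, narrow:2, week:1, eat:1, draw:1, milk:1, mind:1, rope:1, drop:1, into:1, bread:1, been:1, break:1, see:1, horse:1, voice:1, must:1, hot:1, end:1, … (9 more, each freq 1)
Hapax (freq=1): baker, been, begin, bread, break, burn, catch, draw, drop, eat, end, has, horse, hot, into, look, map, milk, mind, must, rope, see, star, take, voice, week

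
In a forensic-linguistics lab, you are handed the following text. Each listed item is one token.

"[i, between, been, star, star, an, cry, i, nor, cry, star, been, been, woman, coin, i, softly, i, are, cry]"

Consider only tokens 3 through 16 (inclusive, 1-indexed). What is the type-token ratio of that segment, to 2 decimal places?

Segment tokens 3–16: been, star, star, an, cry, i, nor, cry, star, been, been, woman, coin, i
Segment N = 14, segment V = 8.
TTR = 8 / 14 = 0.57

0.57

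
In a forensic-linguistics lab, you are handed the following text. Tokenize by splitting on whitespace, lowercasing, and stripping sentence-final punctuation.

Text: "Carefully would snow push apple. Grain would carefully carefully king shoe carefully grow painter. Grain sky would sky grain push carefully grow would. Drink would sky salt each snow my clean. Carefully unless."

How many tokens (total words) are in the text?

33

Tokens: carefully, would, snow, push, apple, grain, would, carefully, carefully, king, shoe, carefully, grow, painter, grain, sky, would, sky, grain, push, carefully, grow, would, drink, would, sky, salt, each, snow, my, clean, carefully, unless
N = 33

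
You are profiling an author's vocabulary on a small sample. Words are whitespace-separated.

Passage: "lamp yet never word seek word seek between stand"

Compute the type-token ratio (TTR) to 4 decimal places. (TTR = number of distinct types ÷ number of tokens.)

N = 9 tokens, V = 7 types.
TTR = V / N = 7 / 9 = 0.7778

0.7778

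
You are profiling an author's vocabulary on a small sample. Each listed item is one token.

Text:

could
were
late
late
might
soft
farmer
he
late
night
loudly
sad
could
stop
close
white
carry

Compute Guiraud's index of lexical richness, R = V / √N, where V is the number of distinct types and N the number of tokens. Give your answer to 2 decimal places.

3.40

N = 17, V = 14.
√N = 4.123106
R = 14 / 4.123106 = 3.40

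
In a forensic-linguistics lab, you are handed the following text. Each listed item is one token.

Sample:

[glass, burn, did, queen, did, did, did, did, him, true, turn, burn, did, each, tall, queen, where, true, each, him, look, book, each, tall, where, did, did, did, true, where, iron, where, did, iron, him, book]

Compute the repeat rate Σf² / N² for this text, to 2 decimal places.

0.13

Frequencies: did:10, where:4, him:3, true:3, each:3, burn:2, queen:2, tall:2, book:2, iron:2, glass:1, turn:1, look:1
Σf² = 166; N² = 1296
Repeat rate = 166 / 1296 = 0.13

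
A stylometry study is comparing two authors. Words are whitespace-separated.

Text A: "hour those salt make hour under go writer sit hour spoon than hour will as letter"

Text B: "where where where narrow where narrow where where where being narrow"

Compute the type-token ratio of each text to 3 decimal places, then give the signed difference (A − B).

0.540

TTR(A) = 13/16 = 0.813
TTR(B) = 3/11 = 0.273
Difference = 0.813 − 0.273 = 0.540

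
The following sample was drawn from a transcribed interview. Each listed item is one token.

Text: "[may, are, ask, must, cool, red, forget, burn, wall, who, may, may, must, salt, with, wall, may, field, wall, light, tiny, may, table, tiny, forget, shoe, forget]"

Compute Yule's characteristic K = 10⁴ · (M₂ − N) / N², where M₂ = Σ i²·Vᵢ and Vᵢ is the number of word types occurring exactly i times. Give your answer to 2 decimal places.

Frequencies: may:5, forget:3, wall:3, must:2, tiny:2, are:1, ask:1, cool:1, red:1, burn:1, who:1, salt:1, with:1, field:1, light:1, table:1, shoe:1
N = 27. Frequency spectrum: V_1=12, V_2=2, V_3=2, V_5=1
M₂ = 1²·12 + 2²·2 + 3²·2 + 5²·1 = 63
K = 10000 × (63 − 27) / 27² = 493.83

493.83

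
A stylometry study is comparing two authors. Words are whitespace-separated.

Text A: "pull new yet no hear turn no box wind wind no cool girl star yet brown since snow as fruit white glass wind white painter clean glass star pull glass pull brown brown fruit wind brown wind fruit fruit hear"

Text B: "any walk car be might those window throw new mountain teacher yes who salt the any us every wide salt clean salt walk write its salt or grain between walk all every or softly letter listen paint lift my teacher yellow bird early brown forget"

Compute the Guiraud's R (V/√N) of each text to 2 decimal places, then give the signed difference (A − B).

-2.21

A: V=20, N=40, R=3.16
B: V=36, N=45, R=5.37
Difference = 3.16 − 5.37 = -2.21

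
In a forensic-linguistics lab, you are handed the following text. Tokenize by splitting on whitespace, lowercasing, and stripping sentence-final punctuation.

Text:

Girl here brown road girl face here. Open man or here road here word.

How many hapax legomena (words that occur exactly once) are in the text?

6

Frequencies: here:4, girl:2, road:2, brown:1, face:1, open:1, man:1, or:1, word:1
Hapax (freq=1): brown, face, man, open, or, word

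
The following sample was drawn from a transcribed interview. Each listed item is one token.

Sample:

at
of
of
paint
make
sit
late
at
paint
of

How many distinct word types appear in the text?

6

Distinct types: {at, late, make, of, paint, sit}
V = 6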